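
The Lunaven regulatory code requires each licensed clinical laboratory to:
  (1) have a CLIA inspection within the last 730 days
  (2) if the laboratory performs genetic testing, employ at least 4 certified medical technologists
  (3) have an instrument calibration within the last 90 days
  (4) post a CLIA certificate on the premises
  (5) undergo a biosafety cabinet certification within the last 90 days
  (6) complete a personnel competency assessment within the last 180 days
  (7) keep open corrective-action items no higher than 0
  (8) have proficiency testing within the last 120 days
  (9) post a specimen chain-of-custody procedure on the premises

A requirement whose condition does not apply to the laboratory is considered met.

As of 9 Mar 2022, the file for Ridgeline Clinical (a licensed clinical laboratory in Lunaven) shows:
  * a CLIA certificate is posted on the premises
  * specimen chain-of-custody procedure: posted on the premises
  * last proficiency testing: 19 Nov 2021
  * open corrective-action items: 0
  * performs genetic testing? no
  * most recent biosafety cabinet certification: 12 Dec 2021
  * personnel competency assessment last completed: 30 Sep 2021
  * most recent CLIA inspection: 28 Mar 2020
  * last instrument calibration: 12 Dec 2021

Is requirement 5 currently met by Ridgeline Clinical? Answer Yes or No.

Yes

5. biosafety cabinet certification 87 days ago vs limit 90 → met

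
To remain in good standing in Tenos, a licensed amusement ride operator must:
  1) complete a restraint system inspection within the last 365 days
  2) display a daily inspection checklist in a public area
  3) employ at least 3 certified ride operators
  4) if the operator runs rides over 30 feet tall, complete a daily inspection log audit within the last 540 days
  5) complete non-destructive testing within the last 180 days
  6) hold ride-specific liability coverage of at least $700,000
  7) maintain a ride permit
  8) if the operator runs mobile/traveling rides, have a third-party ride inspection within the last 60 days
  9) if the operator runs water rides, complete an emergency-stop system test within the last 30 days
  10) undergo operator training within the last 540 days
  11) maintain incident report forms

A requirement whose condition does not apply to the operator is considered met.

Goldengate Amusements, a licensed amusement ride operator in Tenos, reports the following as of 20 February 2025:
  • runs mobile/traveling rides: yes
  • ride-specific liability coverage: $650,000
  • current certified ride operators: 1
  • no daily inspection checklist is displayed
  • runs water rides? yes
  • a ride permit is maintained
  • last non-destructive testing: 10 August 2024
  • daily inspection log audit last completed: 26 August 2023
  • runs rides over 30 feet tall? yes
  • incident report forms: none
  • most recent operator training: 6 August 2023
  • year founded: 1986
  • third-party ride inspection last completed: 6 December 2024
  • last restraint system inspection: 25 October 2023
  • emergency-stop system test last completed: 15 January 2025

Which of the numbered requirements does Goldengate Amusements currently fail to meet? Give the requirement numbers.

1, 2, 3, 4, 5, 6, 8, 9, 10, 11

1. restraint system inspection 484 days ago vs limit 365 → not met
2. daily inspection checklist absent → not met
3. certified ride operators 1 < 3 → not met
4. condition 'runs rides over 30 feet tall' holds; daily inspection log audit 544 days ago vs limit 540 → not met
5. non-destructive testing 194 days ago vs limit 180 → not met
6. ride-specific liability coverage $650,000 < $700,000 → not met
7. ride permit present → met
8. condition 'runs mobile/traveling rides' holds; third-party ride inspection 76 days ago vs limit 60 → not met
9. condition 'runs water rides' holds; emergency-stop system test 36 days ago vs limit 30 → not met
10. operator training 564 days ago vs limit 540 → not met
11. incident report forms absent → not met
Not met: 1, 2, 3, 4, 5, 6, 8, 9, 10, 11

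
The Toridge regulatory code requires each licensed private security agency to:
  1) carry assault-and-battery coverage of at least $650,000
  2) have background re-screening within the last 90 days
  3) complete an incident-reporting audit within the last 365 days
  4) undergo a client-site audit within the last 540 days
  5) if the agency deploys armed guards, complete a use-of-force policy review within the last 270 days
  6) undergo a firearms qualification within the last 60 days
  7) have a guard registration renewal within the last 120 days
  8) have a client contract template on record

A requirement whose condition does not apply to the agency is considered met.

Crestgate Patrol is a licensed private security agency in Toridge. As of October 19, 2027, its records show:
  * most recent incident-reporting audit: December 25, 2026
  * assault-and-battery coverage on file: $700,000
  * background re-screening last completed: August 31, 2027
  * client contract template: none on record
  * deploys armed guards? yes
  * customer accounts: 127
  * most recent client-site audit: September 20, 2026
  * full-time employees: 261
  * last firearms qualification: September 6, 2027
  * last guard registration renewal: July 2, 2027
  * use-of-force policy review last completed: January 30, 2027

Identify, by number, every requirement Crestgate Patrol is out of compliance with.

8

1. assault-and-battery coverage $700,000 ≥ $650,000 → met
2. background re-screening 49 days ago vs limit 90 → met
3. incident-reporting audit 298 days ago vs limit 365 → met
4. client-site audit 394 days ago vs limit 540 → met
5. condition 'deploys armed guards' holds; use-of-force policy review 262 days ago vs limit 270 → met
6. firearms qualification 43 days ago vs limit 60 → met
7. guard registration renewal 109 days ago vs limit 120 → met
8. client contract template absent → not met
Not met: 8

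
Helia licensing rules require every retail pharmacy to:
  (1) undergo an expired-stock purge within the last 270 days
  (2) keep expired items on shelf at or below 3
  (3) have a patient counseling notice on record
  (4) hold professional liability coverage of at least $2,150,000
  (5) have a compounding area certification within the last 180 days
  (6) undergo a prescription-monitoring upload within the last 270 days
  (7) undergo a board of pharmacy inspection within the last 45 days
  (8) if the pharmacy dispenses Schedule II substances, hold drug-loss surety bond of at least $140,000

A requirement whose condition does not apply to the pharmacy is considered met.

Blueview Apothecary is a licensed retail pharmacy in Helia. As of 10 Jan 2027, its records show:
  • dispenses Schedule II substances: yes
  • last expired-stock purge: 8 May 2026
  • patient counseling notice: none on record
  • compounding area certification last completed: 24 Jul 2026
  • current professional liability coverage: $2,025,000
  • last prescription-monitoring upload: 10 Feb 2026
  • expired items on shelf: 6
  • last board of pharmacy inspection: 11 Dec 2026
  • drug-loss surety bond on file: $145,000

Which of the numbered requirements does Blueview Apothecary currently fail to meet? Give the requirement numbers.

2, 3, 4, 6

1. expired-stock purge 247 days ago vs limit 270 → met
2. expired items on shelf 6 > 3 → not met
3. patient counseling notice absent → not met
4. professional liability coverage $2,025,000 < $2,150,000 → not met
5. compounding area certification 170 days ago vs limit 180 → met
6. prescription-monitoring upload 334 days ago vs limit 270 → not met
7. board of pharmacy inspection 30 days ago vs limit 45 → met
8. condition 'dispenses Schedule II substances' holds; drug-loss surety bond $145,000 ≥ $140,000 → met
Not met: 2, 3, 4, 6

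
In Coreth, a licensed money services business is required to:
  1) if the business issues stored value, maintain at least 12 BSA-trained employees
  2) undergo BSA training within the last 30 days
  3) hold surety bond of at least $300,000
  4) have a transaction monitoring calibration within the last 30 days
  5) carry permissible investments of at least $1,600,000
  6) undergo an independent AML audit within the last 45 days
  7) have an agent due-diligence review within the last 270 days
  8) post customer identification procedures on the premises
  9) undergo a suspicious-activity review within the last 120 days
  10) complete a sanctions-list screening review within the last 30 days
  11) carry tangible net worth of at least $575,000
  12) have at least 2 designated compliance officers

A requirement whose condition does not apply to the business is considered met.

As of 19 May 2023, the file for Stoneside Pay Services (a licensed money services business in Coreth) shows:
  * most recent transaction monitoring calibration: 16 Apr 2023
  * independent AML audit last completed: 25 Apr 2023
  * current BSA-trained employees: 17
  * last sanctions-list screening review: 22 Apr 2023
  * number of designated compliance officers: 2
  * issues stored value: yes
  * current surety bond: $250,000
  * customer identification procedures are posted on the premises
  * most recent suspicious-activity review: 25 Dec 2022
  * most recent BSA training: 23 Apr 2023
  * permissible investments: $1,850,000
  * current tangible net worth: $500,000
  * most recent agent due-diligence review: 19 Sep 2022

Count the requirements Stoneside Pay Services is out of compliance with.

4

1. condition 'issues stored value' holds; BSA-trained employees 17 ≥ 12 → met
2. BSA training 26 days ago vs limit 30 → met
3. surety bond $250,000 < $300,000 → not met
4. transaction monitoring calibration 33 days ago vs limit 30 → not met
5. permissible investments $1,850,000 ≥ $1,600,000 → met
6. independent AML audit 24 days ago vs limit 45 → met
7. agent due-diligence review 242 days ago vs limit 270 → met
8. customer identification procedures present → met
9. suspicious-activity review 145 days ago vs limit 120 → not met
10. sanctions-list screening review 27 days ago vs limit 30 → met
11. tangible net worth $500,000 < $575,000 → not met
12. designated compliance officers 2 ≥ 2 → met
Not met: 4 of 12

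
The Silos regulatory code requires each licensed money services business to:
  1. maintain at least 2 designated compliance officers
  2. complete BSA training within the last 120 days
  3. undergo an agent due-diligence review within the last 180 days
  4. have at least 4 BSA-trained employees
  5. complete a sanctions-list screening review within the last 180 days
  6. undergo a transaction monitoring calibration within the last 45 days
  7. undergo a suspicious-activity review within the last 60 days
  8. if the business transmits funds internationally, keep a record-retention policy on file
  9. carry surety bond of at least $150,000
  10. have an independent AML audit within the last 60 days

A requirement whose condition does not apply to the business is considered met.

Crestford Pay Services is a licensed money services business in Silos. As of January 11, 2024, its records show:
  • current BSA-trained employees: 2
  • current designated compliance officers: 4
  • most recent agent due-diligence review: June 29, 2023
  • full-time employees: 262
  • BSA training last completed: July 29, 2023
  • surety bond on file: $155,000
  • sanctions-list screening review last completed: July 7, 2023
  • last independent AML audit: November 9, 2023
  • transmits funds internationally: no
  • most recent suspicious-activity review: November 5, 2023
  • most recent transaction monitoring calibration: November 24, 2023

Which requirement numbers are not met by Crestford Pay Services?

2, 3, 4, 5, 6, 7, 10

1. designated compliance officers 4 ≥ 2 → met
2. BSA training 166 days ago vs limit 120 → not met
3. agent due-diligence review 196 days ago vs limit 180 → not met
4. BSA-trained employees 2 < 4 → not met
5. sanctions-list screening review 188 days ago vs limit 180 → not met
6. transaction monitoring calibration 48 days ago vs limit 45 → not met
7. suspicious-activity review 67 days ago vs limit 60 → not met
8. condition 'transmits funds internationally' does not hold → requirement n/a → met
9. surety bond $155,000 ≥ $150,000 → met
10. independent AML audit 63 days ago vs limit 60 → not met
Not met: 2, 3, 4, 5, 6, 7, 10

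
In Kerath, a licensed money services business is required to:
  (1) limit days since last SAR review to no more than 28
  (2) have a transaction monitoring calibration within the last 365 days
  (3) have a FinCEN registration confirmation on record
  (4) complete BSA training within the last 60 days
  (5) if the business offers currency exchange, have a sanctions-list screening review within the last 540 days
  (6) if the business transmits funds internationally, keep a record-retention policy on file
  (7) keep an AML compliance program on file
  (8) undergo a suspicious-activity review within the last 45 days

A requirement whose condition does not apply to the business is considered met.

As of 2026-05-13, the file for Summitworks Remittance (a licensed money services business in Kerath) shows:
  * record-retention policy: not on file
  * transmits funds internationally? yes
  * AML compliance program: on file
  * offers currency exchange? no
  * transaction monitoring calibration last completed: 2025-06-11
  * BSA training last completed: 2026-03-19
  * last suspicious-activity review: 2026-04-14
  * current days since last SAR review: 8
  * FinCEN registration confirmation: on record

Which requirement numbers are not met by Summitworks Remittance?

6

1. days since last SAR review 8 ≤ 28 → met
2. transaction monitoring calibration 336 days ago vs limit 365 → met
3. FinCEN registration confirmation present → met
4. BSA training 55 days ago vs limit 60 → met
5. condition 'offers currency exchange' does not hold → requirement n/a → met
6. condition 'transmits funds internationally' holds; record-retention policy absent → not met
7. AML compliance program present → met
8. suspicious-activity review 29 days ago vs limit 45 → met
Not met: 6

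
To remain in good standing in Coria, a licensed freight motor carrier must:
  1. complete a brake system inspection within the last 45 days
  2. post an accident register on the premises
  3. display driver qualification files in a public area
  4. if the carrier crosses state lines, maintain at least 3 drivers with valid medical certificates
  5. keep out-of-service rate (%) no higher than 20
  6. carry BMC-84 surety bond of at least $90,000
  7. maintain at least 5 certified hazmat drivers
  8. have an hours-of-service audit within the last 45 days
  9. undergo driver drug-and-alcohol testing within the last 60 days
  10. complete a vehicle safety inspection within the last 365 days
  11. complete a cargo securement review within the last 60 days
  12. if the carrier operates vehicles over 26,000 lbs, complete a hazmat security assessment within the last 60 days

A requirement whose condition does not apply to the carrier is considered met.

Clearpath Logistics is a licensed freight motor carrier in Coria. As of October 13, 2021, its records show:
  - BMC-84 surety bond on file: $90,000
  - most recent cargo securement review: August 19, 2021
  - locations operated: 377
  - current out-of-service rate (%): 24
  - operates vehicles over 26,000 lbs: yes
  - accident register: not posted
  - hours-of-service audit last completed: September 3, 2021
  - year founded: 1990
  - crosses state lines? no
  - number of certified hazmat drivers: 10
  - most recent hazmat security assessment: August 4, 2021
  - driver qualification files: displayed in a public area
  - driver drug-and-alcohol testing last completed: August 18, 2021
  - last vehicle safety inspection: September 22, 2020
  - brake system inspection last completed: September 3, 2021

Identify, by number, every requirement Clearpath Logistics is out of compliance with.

2, 5, 10, 12

1. brake system inspection 40 days ago vs limit 45 → met
2. accident register absent → not met
3. driver qualification files present → met
4. condition 'crosses state lines' does not hold → requirement n/a → met
5. out-of-service rate (%) 24 > 20 → not met
6. BMC-84 surety bond $90,000 ≥ $90,000 → met
7. certified hazmat drivers 10 ≥ 5 → met
8. hours-of-service audit 40 days ago vs limit 45 → met
9. driver drug-and-alcohol testing 56 days ago vs limit 60 → met
10. vehicle safety inspection 386 days ago vs limit 365 → not met
11. cargo securement review 55 days ago vs limit 60 → met
12. condition 'operates vehicles over 26,000 lbs' holds; hazmat security assessment 70 days ago vs limit 60 → not met
Not met: 2, 5, 10, 12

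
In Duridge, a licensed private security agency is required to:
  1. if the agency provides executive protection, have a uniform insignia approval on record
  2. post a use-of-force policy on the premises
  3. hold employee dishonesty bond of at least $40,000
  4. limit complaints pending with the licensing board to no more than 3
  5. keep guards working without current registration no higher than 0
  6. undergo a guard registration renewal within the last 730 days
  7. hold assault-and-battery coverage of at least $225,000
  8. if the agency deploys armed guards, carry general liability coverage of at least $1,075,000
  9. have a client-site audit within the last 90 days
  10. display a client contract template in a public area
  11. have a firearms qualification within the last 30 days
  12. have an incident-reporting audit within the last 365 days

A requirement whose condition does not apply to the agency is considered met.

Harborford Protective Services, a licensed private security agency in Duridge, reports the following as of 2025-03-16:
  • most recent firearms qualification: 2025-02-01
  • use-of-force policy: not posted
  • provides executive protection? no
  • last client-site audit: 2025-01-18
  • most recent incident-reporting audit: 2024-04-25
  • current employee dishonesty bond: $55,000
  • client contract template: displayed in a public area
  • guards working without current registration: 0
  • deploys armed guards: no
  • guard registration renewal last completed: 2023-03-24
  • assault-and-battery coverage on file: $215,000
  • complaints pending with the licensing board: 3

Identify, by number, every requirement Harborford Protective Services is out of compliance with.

2, 7, 11

1. condition 'provides executive protection' does not hold → requirement n/a → met
2. use-of-force policy absent → not met
3. employee dishonesty bond $55,000 ≥ $40,000 → met
4. complaints pending with the licensing board 3 ≤ 3 → met
5. guards working without current registration 0 ≤ 0 → met
6. guard registration renewal 723 days ago vs limit 730 → met
7. assault-and-battery coverage $215,000 < $225,000 → not met
8. condition 'deploys armed guards' does not hold → requirement n/a → met
9. client-site audit 57 days ago vs limit 90 → met
10. client contract template present → met
11. firearms qualification 43 days ago vs limit 30 → not met
12. incident-reporting audit 325 days ago vs limit 365 → met
Not met: 2, 7, 11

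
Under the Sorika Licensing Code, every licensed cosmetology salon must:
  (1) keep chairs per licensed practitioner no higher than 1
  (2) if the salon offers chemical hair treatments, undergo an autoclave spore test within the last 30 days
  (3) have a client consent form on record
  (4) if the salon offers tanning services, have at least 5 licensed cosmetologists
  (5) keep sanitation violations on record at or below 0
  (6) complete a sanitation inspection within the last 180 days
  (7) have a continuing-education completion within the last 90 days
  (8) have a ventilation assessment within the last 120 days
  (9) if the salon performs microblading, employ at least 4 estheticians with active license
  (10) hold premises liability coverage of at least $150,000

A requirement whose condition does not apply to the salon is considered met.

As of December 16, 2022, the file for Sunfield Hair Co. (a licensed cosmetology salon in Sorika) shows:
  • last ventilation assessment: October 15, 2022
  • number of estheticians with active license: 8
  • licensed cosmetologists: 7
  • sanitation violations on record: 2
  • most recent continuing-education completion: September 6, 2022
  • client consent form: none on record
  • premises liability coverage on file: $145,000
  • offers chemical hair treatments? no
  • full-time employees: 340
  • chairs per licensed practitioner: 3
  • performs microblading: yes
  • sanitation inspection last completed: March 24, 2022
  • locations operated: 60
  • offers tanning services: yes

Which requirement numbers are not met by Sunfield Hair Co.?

1. chairs per licensed practitioner 3 > 1 → not met
2. condition 'offers chemical hair treatments' does not hold → requirement n/a → met
3. client consent form absent → not met
4. condition 'offers tanning services' holds; licensed cosmetologists 7 ≥ 5 → met
5. sanitation violations on record 2 > 0 → not met
6. sanitation inspection 267 days ago vs limit 180 → not met
7. continuing-education completion 101 days ago vs limit 90 → not met
8. ventilation assessment 62 days ago vs limit 120 → met
9. condition 'performs microblading' holds; estheticians with active license 8 ≥ 4 → met
10. premises liability coverage $145,000 < $150,000 → not met
Not met: 1, 3, 5, 6, 7, 10

1, 3, 5, 6, 7, 10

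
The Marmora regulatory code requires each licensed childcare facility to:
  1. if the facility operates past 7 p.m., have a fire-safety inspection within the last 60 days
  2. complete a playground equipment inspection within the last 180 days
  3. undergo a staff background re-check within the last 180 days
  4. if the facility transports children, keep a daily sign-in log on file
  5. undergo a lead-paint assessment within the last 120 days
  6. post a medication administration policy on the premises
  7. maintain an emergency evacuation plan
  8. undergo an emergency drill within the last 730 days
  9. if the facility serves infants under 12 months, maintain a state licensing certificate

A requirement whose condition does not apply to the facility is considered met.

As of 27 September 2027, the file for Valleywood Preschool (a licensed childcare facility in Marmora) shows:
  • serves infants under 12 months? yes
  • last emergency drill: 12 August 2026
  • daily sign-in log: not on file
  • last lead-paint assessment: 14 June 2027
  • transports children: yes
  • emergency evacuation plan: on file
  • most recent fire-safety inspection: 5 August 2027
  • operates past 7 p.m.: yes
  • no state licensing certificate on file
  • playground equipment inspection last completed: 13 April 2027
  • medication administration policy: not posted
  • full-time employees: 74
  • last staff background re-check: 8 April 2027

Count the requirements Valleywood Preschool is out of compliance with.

3

1. condition 'operates past 7 p.m.' holds; fire-safety inspection 53 days ago vs limit 60 → met
2. playground equipment inspection 167 days ago vs limit 180 → met
3. staff background re-check 172 days ago vs limit 180 → met
4. condition 'transports children' holds; daily sign-in log absent → not met
5. lead-paint assessment 105 days ago vs limit 120 → met
6. medication administration policy absent → not met
7. emergency evacuation plan present → met
8. emergency drill 411 days ago vs limit 730 → met
9. condition 'serves infants under 12 months' holds; state licensing certificate absent → not met
Not met: 3 of 9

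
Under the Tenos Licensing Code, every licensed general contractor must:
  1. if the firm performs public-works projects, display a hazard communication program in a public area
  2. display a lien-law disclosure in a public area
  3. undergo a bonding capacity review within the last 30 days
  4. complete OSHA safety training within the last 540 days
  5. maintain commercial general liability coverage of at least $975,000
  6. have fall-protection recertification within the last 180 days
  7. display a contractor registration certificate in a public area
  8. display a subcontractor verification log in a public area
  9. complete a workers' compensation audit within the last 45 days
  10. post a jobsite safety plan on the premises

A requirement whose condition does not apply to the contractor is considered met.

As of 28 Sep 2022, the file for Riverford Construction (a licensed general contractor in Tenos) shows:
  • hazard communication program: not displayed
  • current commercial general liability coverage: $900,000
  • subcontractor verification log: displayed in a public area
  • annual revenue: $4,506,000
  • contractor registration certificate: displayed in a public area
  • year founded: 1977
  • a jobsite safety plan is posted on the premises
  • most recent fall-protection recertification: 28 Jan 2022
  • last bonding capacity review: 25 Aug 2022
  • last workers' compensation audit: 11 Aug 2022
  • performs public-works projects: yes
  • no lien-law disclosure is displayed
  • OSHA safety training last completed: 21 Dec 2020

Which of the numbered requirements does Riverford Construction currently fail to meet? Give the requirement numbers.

1, 2, 3, 4, 5, 6, 9

1. condition 'performs public-works projects' holds; hazard communication program absent → not met
2. lien-law disclosure absent → not met
3. bonding capacity review 34 days ago vs limit 30 → not met
4. OSHA safety training 646 days ago vs limit 540 → not met
5. commercial general liability coverage $900,000 < $975,000 → not met
6. fall-protection recertification 243 days ago vs limit 180 → not met
7. contractor registration certificate present → met
8. subcontractor verification log present → met
9. workers' compensation audit 48 days ago vs limit 45 → not met
10. jobsite safety plan present → met
Not met: 1, 2, 3, 4, 5, 6, 9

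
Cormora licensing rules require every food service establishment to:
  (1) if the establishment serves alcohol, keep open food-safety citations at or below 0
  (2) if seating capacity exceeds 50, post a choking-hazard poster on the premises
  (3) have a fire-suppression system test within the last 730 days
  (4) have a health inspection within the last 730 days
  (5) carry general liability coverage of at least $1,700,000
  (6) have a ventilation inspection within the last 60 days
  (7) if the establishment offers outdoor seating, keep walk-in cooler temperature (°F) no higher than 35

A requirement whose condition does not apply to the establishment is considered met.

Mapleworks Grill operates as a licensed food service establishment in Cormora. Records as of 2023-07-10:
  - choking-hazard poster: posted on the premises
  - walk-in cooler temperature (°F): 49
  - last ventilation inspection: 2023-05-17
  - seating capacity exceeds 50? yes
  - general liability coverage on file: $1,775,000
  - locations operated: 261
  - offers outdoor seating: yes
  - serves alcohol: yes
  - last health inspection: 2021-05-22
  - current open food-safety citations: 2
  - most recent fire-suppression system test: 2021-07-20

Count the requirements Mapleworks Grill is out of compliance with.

3

1. condition 'serves alcohol' holds; open food-safety citations 2 > 0 → not met
2. condition 'seating capacity exceeds 50' holds; choking-hazard poster present → met
3. fire-suppression system test 720 days ago vs limit 730 → met
4. health inspection 779 days ago vs limit 730 → not met
5. general liability coverage $1,775,000 ≥ $1,700,000 → met
6. ventilation inspection 54 days ago vs limit 60 → met
7. condition 'offers outdoor seating' holds; walk-in cooler temperature (°F) 49 > 35 → not met
Not met: 3 of 7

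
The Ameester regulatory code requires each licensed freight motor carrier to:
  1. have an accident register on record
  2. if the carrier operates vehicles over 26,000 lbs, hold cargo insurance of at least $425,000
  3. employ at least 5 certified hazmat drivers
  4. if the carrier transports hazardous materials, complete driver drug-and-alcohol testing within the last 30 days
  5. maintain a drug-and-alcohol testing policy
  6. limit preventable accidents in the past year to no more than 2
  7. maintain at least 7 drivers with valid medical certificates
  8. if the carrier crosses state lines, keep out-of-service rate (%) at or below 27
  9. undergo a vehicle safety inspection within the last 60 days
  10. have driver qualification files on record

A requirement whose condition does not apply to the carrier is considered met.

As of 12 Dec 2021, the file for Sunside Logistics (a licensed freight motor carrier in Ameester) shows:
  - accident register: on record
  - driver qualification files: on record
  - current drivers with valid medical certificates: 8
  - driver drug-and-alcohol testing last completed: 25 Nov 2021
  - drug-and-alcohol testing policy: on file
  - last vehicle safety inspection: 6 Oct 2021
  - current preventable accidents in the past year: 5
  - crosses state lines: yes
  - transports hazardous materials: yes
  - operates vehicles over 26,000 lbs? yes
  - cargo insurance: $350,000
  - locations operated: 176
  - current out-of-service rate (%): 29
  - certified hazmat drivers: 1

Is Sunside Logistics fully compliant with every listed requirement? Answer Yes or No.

No

1. accident register present → met
2. condition 'operates vehicles over 26,000 lbs' holds; cargo insurance $350,000 < $425,000 → not met
3. certified hazmat drivers 1 < 5 → not met
4. condition 'transports hazardous materials' holds; driver drug-and-alcohol testing 17 days ago vs limit 30 → met
5. drug-and-alcohol testing policy present → met
6. preventable accidents in the past year 5 > 2 → not met
7. drivers with valid medical certificates 8 ≥ 7 → met
8. condition 'crosses state lines' holds; out-of-service rate (%) 29 > 27 → not met
9. vehicle safety inspection 67 days ago vs limit 60 → not met
10. driver qualification files present → met
Not met: 2, 3, 6, 8, 9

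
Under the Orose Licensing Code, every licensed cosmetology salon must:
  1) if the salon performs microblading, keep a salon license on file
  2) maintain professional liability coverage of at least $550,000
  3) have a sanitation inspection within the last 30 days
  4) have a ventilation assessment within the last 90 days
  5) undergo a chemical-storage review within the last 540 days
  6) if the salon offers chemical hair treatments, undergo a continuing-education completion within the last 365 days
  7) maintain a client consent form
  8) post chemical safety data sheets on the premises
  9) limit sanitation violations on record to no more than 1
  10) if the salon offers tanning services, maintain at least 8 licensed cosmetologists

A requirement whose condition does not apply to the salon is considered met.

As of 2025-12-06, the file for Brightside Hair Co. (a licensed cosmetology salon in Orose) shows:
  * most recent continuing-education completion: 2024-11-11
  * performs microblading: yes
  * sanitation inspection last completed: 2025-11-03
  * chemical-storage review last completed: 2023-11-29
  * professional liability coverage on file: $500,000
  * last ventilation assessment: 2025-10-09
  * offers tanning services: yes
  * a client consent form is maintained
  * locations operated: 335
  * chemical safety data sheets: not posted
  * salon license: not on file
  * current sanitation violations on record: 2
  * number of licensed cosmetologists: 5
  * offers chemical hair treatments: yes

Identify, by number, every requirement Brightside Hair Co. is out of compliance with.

1. condition 'performs microblading' holds; salon license absent → not met
2. professional liability coverage $500,000 < $550,000 → not met
3. sanitation inspection 33 days ago vs limit 30 → not met
4. ventilation assessment 58 days ago vs limit 90 → met
5. chemical-storage review 738 days ago vs limit 540 → not met
6. condition 'offers chemical hair treatments' holds; continuing-education completion 390 days ago vs limit 365 → not met
7. client consent form present → met
8. chemical safety data sheets absent → not met
9. sanitation violations on record 2 > 1 → not met
10. condition 'offers tanning services' holds; licensed cosmetologists 5 < 8 → not met
Not met: 1, 2, 3, 5, 6, 8, 9, 10

1, 2, 3, 5, 6, 8, 9, 10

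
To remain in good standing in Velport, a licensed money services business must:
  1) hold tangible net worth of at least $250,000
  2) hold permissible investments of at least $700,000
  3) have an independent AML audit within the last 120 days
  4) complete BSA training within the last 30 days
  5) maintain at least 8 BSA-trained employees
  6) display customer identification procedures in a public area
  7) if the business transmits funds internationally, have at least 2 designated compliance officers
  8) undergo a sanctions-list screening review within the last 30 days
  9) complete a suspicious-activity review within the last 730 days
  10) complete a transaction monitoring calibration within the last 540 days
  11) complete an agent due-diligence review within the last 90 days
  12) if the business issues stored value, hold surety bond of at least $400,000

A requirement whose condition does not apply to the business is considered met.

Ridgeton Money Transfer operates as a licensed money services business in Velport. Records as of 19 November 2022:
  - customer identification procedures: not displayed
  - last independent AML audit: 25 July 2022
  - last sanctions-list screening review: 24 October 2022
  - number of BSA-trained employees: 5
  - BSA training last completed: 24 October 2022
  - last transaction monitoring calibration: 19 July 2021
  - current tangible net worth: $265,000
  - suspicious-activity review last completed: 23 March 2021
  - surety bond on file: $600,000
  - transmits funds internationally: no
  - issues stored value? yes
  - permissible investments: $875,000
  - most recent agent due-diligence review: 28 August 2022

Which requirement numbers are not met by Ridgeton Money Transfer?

5, 6

1. tangible net worth $265,000 ≥ $250,000 → met
2. permissible investments $875,000 ≥ $700,000 → met
3. independent AML audit 117 days ago vs limit 120 → met
4. BSA training 26 days ago vs limit 30 → met
5. BSA-trained employees 5 < 8 → not met
6. customer identification procedures absent → not met
7. condition 'transmits funds internationally' does not hold → requirement n/a → met
8. sanctions-list screening review 26 days ago vs limit 30 → met
9. suspicious-activity review 606 days ago vs limit 730 → met
10. transaction monitoring calibration 488 days ago vs limit 540 → met
11. agent due-diligence review 83 days ago vs limit 90 → met
12. condition 'issues stored value' holds; surety bond $600,000 ≥ $400,000 → met
Not met: 5, 6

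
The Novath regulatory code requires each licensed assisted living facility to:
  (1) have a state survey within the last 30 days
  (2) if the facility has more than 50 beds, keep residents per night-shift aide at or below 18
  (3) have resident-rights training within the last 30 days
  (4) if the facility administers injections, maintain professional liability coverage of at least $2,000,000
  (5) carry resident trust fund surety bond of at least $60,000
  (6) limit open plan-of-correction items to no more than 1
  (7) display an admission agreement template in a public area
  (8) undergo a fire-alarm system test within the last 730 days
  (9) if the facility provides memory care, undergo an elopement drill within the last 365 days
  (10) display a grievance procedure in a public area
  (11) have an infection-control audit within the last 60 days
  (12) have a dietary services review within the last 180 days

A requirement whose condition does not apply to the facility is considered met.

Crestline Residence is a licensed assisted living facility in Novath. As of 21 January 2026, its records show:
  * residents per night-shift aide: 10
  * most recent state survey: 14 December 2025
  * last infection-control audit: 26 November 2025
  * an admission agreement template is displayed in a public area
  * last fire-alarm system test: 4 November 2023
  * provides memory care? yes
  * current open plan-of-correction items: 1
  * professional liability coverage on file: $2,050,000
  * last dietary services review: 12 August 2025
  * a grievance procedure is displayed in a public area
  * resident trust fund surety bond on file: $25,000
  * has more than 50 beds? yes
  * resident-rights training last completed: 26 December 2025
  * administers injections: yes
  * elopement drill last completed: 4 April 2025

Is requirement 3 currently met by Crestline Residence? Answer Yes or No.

3. resident-rights training 26 days ago vs limit 30 → met

Yes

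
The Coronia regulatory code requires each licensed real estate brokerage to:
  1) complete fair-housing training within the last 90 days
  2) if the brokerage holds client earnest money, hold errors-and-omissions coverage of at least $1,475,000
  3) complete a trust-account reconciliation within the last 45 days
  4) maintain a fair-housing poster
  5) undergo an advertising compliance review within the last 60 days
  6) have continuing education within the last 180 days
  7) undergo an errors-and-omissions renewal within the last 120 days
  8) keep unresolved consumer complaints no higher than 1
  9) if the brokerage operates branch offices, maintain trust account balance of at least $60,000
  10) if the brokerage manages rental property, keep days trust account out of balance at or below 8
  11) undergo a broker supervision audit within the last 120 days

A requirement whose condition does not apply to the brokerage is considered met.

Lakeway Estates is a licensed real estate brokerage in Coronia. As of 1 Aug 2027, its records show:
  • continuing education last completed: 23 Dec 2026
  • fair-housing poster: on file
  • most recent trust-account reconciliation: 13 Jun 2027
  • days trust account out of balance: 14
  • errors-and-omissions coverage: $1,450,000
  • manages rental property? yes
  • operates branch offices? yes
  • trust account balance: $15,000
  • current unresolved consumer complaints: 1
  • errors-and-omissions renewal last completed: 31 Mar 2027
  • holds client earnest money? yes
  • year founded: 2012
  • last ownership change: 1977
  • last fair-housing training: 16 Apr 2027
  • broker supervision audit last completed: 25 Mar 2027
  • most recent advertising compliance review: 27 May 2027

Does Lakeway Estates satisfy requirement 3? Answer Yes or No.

No

3. trust-account reconciliation 49 days ago vs limit 45 → not met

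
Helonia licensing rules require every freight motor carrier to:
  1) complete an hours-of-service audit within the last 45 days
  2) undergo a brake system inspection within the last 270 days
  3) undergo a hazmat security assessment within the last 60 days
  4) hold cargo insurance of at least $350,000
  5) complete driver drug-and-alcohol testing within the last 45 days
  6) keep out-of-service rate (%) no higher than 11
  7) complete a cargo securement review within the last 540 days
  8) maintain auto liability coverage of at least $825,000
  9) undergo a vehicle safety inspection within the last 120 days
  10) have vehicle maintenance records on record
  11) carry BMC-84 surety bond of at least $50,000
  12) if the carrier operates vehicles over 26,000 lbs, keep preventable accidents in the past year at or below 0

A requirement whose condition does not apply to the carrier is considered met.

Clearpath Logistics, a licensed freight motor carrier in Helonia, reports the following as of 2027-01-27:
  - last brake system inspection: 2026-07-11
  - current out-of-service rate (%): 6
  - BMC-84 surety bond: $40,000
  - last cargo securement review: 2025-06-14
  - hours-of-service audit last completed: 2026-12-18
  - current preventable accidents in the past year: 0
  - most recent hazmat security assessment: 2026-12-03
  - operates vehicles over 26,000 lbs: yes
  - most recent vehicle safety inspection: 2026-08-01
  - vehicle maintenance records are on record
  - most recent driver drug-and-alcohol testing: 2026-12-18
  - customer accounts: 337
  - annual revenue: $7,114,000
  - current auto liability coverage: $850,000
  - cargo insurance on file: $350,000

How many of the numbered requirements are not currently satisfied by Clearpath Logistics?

3

1. hours-of-service audit 40 days ago vs limit 45 → met
2. brake system inspection 200 days ago vs limit 270 → met
3. hazmat security assessment 55 days ago vs limit 60 → met
4. cargo insurance $350,000 ≥ $350,000 → met
5. driver drug-and-alcohol testing 40 days ago vs limit 45 → met
6. out-of-service rate (%) 6 ≤ 11 → met
7. cargo securement review 592 days ago vs limit 540 → not met
8. auto liability coverage $850,000 ≥ $825,000 → met
9. vehicle safety inspection 179 days ago vs limit 120 → not met
10. vehicle maintenance records present → met
11. BMC-84 surety bond $40,000 < $50,000 → not met
12. condition 'operates vehicles over 26,000 lbs' holds; preventable accidents in the past year 0 ≤ 0 → met
Not met: 3 of 12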